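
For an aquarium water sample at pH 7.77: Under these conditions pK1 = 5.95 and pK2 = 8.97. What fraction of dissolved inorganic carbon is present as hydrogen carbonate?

α₁ = 1 / (1 + [H⁺]/K1 + K2/[H⁺]) = 1 / (1 + 10^-1.82 + 10^-1.20)
   = 1 / (1 + 0.015136 + 0.063096) = 1/1.0782 = 0.9274

α₁ = 0.927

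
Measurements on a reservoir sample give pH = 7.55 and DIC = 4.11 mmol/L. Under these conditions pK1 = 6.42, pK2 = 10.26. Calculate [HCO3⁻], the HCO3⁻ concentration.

[HCO3⁻] = 3.82 mmol/L

α₁ = 1 / (1 + [H⁺]/K1 + K2/[H⁺]) = 1 / (1 + 10^-1.13 + 10^-2.71)
   = 1 / (1 + 0.074131 + 0.0019498) = 1/1.0761 = 0.9293
[HCO3⁻] = α₁ × DIC = 0.9293 × 4.11 = 3.82 mmol/L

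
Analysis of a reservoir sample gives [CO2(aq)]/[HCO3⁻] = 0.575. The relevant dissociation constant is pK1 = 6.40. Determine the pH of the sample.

pH = 6.64

From K1 = [H⁺][HCO3⁻]/[CO2(aq)]:  pH = pK1 − log₁₀([CO2(aq)]/[HCO3⁻])
log₁₀(0.575) = -0.240
pH = 6.40 − (-0.240) = 6.64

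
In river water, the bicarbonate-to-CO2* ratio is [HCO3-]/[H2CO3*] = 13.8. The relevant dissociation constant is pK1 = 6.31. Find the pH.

From K1 = [H⁺][HCO3-]/[H2CO3*]:  pH = pK1 + log₁₀([HCO3-]/[H2CO3*])
log₁₀(13.8) = +1.140
pH = 6.31 + (+1.140) = 7.45

pH = 7.45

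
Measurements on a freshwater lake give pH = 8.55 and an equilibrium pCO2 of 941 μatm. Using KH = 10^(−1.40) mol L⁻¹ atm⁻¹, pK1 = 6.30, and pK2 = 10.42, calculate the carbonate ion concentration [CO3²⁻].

[CO2*] = KH · pCO2 = 10^(−1.40) × 941×10^-6 = 3.746×10^-5 mol/L
α₀ = 1/(1 + K1/[H⁺] + K1K2/[H⁺]²) = 1/(1 + 10^+2.25 + 10^+0.38) = 0.005518
DIC = [CO2*]/α₀ = 3.746×10^-5 / 0.005518 = 6.789 mmol/L
[CO3²⁻] = α₂·DIC; α₂ = 0.01324, so [CO3²⁻] = 0.01324 × 6.789 = 0.0899 mmol/L

[CO3²⁻] = 0.0899 mmol/L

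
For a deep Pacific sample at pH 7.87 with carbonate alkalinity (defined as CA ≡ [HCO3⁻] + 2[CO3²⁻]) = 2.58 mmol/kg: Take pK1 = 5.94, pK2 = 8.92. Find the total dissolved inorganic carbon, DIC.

CA = [HCO3⁻] + 2[CO3²⁻] = (α₁ + 2α₂)·DIC
At pH 7.87: [H⁺]/K1 = 10^-1.93 = 0.011749, K2/[H⁺] = 10^-1.05 = 0.089125
α₁ = 1/(1 + 0.011749 + 0.089125) = 1/1.1009 = 0.9084; α₂ = α₁·K2/[H⁺] = 0.08096
α₁ + 2α₂ = 1.0703
DIC = CA / (α₁ + 2α₂) = 2.58 / 1.0703 = 2.41 mmol/kg

DIC = 2.41 mmol/kg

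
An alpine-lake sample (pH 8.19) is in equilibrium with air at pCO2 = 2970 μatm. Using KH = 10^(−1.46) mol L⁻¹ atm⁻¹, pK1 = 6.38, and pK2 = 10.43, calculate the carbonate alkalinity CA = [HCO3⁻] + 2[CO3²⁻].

[CO2*] = KH · pCO2 = 10^(−1.46) × 2970×10^-6 = 1.030×10^-4 mol/L
α₀ = 1/(1 + K1/[H⁺] + K1K2/[H⁺]²) = 1/(1 + 10^+1.81 + 10^-0.43) = 0.01517
DIC = [CO2*]/α₀ = 1.030×10^-4 / 0.01517 = 6.790 mmol/L
CA = (α₁ + 2α₂)·DIC = (0.9792 + 2×0.005635) × 6.790 = 6.73 mmol/L

CA = 6.73 mmol/L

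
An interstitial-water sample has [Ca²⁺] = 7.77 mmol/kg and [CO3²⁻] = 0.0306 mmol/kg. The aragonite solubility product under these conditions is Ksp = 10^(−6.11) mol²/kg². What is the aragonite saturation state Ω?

Ω = 0.306

Ksp = 10^(−6.11) = 7.762×10^-7
Ω = [Ca²⁺][CO3²⁻]/Ksp = (7.77×10^-3)(0.0306×10^-3) / 7.762×10^-7 = 0.306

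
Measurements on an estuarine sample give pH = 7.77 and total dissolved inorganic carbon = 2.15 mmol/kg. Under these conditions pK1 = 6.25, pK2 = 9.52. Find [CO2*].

α₀ = 1 / (1 + K1/[H⁺] + K1K2/[H⁺]²) = 1 / (1 + 10^+1.52 + 10^-0.23)
   = 1 / (1 + 33.113 + 0.58884) = 1/34.702 = 0.02882
[CO2*] = α₀ × DIC = 0.02882 × 2.15 = 0.0620 mmol/kg

[CO2*] = 0.0620 mmol/kg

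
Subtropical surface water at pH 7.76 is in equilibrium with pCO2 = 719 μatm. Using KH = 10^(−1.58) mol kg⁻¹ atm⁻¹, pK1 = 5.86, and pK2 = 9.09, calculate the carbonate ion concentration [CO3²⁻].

[CO2*] = KH · pCO2 = 10^(−1.58) × 719×10^-6 = 1.891×10^-5 mol/kg
α₀ = 1/(1 + K1/[H⁺] + K1K2/[H⁺]²) = 1/(1 + 10^+1.90 + 10^+0.57) = 0.01188
DIC = [CO2*]/α₀ = 1.891×10^-5 / 0.01188 = 1.591 mmol/kg
[CO3²⁻] = α₂·DIC; α₂ = 0.04415, so [CO3²⁻] = 0.04415 × 1.591 = 0.0703 mmol/kg

[CO3²⁻] = 0.0703 mmol/kg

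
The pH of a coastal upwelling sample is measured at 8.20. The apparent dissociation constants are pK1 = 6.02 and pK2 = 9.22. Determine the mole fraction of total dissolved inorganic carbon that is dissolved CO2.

α₀ = 0.00599

α₀ = 1 / (1 + K1/[H⁺] + K1K2/[H⁺]²) = 1 / (1 + 10^+2.18 + 10^+1.16)
   = 1 / (1 + 151.36 + 14.454) = 1/166.81 = 0.005995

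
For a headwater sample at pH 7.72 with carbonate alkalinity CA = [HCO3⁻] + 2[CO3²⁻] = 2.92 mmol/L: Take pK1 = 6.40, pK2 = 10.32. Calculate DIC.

DIC = 3.05 mmol/L

CA = [HCO3⁻] + 2[CO3²⁻] = (α₁ + 2α₂)·DIC
At pH 7.72: [H⁺]/K1 = 10^-1.32 = 0.047863, K2/[H⁺] = 10^-2.60 = 0.0025119
α₁ = 1/(1 + 0.047863 + 0.0025119) = 1/1.0504 = 0.9520; α₂ = α₁·K2/[H⁺] = 0.002391
α₁ + 2α₂ = 0.9568
DIC = CA / (α₁ + 2α₂) = 2.92 / 0.9568 = 3.05 mmol/L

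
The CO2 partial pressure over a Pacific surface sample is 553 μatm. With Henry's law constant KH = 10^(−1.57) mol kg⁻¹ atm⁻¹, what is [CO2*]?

[CO2*] = 14.9 μmol/kg

KH = 10^(−1.57) = 2.692×10^-2 mol kg⁻¹ atm⁻¹
[CO2*] = KH · pCO2 = 2.692×10^-2 × 553×10^-6 atm = 1.49×10^-5 mol/kg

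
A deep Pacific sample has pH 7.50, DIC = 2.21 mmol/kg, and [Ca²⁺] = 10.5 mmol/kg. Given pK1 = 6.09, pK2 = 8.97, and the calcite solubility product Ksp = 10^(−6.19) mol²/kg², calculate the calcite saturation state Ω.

α₂ = 1 / (1 + [H⁺]/K2 + [H⁺]²/(K1K2)) = 1 / (1 + 10^+1.47 + 10^+0.06)
   = 1 / (1 + 29.512 + 1.1482) = 1/31.660 = 0.03159
[CO3²⁻] = α₂ × DIC = 0.03159 × 2.21 = 0.06980 mmol/kg
Ksp = 10^(−6.19) = 6.457×10^-7
Ω = [Ca²⁺][CO3²⁻]/Ksp = (10.5×10^-3)(6.980×10^-5) / 6.457×10^-7 = 1.14

Ω = 1.14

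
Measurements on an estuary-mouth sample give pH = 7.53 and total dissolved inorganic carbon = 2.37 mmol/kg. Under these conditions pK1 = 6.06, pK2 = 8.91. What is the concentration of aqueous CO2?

[CO2*] = 0.0747 mmol/kg

α₀ = 1 / (1 + K1/[H⁺] + K1K2/[H⁺]²) = 1 / (1 + 10^+1.47 + 10^+0.09)
   = 1 / (1 + 29.512 + 1.2303) = 1/31.742 = 0.03150
[CO2*] = α₀ × DIC = 0.03150 × 2.37 = 0.0747 mmol/kg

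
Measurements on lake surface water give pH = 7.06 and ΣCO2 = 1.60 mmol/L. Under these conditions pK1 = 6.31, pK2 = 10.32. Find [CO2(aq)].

α₀ = 1 / (1 + K1/[H⁺] + K1K2/[H⁺]²) = 1 / (1 + 10^+0.75 + 10^-2.51)
   = 1 / (1 + 5.6234 + 0.0030903) = 1/6.6265 = 0.1509
[CO2*] = α₀ × DIC = 0.1509 × 1.60 = 0.241 mmol/L

[CO2*] = 0.241 mmol/L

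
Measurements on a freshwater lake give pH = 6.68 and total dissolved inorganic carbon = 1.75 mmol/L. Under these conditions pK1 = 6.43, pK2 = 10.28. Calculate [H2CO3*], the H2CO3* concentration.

[CO2*] = 0.630 mmol/L

α₀ = 1 / (1 + K1/[H⁺] + K1K2/[H⁺]²) = 1 / (1 + 10^+0.25 + 10^-3.35)
   = 1 / (1 + 1.7783 + 0.00044668) = 1/2.7787 = 0.3599
[CO2*] = α₀ × DIC = 0.3599 × 1.75 = 0.630 mmol/L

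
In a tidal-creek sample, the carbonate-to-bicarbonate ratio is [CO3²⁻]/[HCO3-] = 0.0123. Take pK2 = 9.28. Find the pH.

From K2 = [H⁺][CO3²⁻]/[HCO3-]:  pH = pK2 + log₁₀([CO3²⁻]/[HCO3-])
log₁₀(0.0123) = -1.910
pH = 9.28 + (-1.910) = 7.37

pH = 7.37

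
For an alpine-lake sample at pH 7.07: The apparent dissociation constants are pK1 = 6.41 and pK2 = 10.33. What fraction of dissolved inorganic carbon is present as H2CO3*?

α₀ = 0.179

α₀ = 1 / (1 + K1/[H⁺] + K1K2/[H⁺]²) = 1 / (1 + 10^+0.66 + 10^-2.60)
   = 1 / (1 + 4.5709 + 0.0025119) = 1/5.5734 = 0.1794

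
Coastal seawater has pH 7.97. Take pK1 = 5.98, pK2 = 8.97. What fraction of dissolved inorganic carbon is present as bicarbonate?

α₁ = 1 / (1 + [H⁺]/K1 + K2/[H⁺]) = 1 / (1 + 10^-1.99 + 10^-1.00)
   = 1 / (1 + 0.010233 + 0.10000) = 1/1.1102 = 0.9007

α₁ = 0.901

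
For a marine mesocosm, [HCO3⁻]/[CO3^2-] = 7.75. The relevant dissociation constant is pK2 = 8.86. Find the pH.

pH = 7.97

From K2 = [H⁺][CO3^2-]/[HCO3⁻]:  pH = pK2 − log₁₀([HCO3⁻]/[CO3^2-])
log₁₀(7.75) = +0.889
pH = 8.86 − (+0.889) = 7.97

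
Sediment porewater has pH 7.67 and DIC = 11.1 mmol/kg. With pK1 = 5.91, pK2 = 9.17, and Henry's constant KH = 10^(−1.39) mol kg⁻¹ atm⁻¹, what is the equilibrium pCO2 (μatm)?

pCO2 = 4510 μatm

α₀ = 1 / (1 + K1/[H⁺] + K1K2/[H⁺]²) = 1 / (1 + 10^+1.76 + 10^+0.26)
   = 1 / (1 + 57.544 + 1.8197) = 1/60.364 = 0.01657
[CO2*] = α₀ × DIC = 0.01657 × 11.1 = 0.1839 mmol/kg
pCO2 = [CO2*]/KH = 1.839×10^-4 / 4.074×10^-2 = 4510 μatm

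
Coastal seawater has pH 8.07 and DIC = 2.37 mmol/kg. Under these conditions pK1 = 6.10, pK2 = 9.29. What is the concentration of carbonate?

[CO3²⁻] = 0.133 mmol/kg

α₂ = 1 / (1 + [H⁺]/K2 + [H⁺]²/(K1K2)) = 1 / (1 + 10^+1.22 + 10^-0.75)
   = 1 / (1 + 16.596 + 0.17783) = 1/17.774 = 0.05626
[CO3²⁻] = α₂ × DIC = 0.05626 × 2.37 = 0.133 mmol/kg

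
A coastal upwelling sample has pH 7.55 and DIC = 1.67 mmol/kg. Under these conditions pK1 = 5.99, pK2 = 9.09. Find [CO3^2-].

[CO3²⁻] = 0.0456 mmol/kg

α₂ = 1 / (1 + [H⁺]/K2 + [H⁺]²/(K1K2)) = 1 / (1 + 10^+1.54 + 10^-0.02)
   = 1 / (1 + 34.674 + 0.95499) = 1/36.629 = 0.02730
[CO3²⁻] = α₂ × DIC = 0.02730 × 1.67 = 0.0456 mmol/kg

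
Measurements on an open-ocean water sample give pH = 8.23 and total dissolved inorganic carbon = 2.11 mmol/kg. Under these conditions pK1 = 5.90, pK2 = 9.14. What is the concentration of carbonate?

[CO3²⁻] = 0.230 mmol/kg

α₂ = 1 / (1 + [H⁺]/K2 + [H⁺]²/(K1K2)) = 1 / (1 + 10^+0.91 + 10^-1.42)
   = 1 / (1 + 8.1283 + 0.038019) = 1/9.1663 = 0.1091
[CO3²⁻] = α₂ × DIC = 0.1091 × 2.11 = 0.230 mmol/kg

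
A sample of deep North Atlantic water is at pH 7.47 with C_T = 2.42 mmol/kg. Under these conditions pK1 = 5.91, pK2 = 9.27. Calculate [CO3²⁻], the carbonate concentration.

α₂ = 1 / (1 + [H⁺]/K2 + [H⁺]²/(K1K2)) = 1 / (1 + 10^+1.80 + 10^+0.24)
   = 1 / (1 + 63.096 + 1.7378) = 1/65.834 = 0.01519
[CO3²⁻] = α₂ × DIC = 0.01519 × 2.42 = 0.0368 mmol/kg

[CO3²⁻] = 0.0368 mmol/kg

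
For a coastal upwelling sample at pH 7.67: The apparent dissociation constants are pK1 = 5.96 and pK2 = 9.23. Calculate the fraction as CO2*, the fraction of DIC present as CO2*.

α₀ = 1 / (1 + K1/[H⁺] + K1K2/[H⁺]²) = 1 / (1 + 10^+1.71 + 10^+0.15)
   = 1 / (1 + 51.286 + 1.4125) = 1/53.699 = 0.01862

α₀ = 0.0186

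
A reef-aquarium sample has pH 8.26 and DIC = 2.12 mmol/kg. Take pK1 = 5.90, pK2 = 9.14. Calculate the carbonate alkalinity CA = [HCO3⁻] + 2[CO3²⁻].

CA = 2.36 mmol/kg

CA = [HCO3⁻] + 2[CO3²⁻] = (α₁ + 2α₂)·DIC
At pH 8.26: [H⁺]/K1 = 10^-2.36 = 0.0043652, K2/[H⁺] = 10^-0.88 = 0.13183
α₁ = 1/(1 + 0.0043652 + 0.13183) = 1/1.1362 = 0.8801; α₂ = α₁·K2/[H⁺] = 0.1160
α₁ + 2α₂ = 1.1122
CA = 1.1122 × 2.12 = 2.36 mmol/kg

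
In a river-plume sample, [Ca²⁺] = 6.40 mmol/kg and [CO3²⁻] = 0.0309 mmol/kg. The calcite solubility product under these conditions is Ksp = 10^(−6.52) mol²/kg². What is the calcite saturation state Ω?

Ksp = 10^(−6.52) = 3.020×10^-7
Ω = [Ca²⁺][CO3²⁻]/Ksp = (6.40×10^-3)(0.0309×10^-3) / 3.020×10^-7 = 0.655

Ω = 0.655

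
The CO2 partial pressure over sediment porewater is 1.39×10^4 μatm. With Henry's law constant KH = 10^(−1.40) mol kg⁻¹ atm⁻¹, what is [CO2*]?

KH = 10^(−1.40) = 3.981×10^-2 mol kg⁻¹ atm⁻¹
[CO2*] = KH · pCO2 = 3.981×10^-2 × 1.39×10^4×10^-6 atm = 5.53×10^-4 mol/kg

[CO2*] = 553 μmol/kg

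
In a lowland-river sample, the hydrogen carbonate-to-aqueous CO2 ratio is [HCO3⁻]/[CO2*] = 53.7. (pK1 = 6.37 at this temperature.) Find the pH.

From K1 = [H⁺][HCO3⁻]/[CO2*]:  pH = pK1 + log₁₀([HCO3⁻]/[CO2*])
log₁₀(53.7) = +1.730
pH = 6.37 + (+1.730) = 8.10

pH = 8.10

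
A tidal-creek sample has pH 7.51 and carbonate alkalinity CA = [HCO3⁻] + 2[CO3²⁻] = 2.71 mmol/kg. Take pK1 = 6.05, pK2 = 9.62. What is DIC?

CA = [HCO3⁻] + 2[CO3²⁻] = (α₁ + 2α₂)·DIC
At pH 7.51: [H⁺]/K1 = 10^-1.46 = 0.034674, K2/[H⁺] = 10^-2.11 = 0.0077625
α₁ = 1/(1 + 0.034674 + 0.0077625) = 1/1.0424 = 0.9593; α₂ = α₁·K2/[H⁺] = 0.007446
α₁ + 2α₂ = 0.9742
DIC = CA / (α₁ + 2α₂) = 2.71 / 0.9742 = 2.78 mmol/kg

DIC = 2.78 mmol/kg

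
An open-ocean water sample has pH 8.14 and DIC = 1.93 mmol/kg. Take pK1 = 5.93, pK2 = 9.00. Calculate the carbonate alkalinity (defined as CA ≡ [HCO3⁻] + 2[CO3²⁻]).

CA = [HCO3⁻] + 2[CO3²⁻] = (α₁ + 2α₂)·DIC
At pH 8.14: [H⁺]/K1 = 10^-2.21 = 0.0061660, K2/[H⁺] = 10^-0.86 = 0.13804
α₁ = 1/(1 + 0.0061660 + 0.13804) = 1/1.1442 = 0.8740; α₂ = α₁·K2/[H⁺] = 0.1206
α₁ + 2α₂ = 1.1153
CA = 1.1153 × 1.93 = 2.15 mmol/kg

CA = 2.15 mmol/kg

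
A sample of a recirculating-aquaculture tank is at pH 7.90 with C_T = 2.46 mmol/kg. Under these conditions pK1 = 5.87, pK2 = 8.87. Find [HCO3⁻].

[HCO3⁻] = 2.20 mmol/kg

α₁ = 1 / (1 + [H⁺]/K1 + K2/[H⁺]) = 1 / (1 + 10^-2.03 + 10^-0.97)
   = 1 / (1 + 0.0093325 + 0.10715) = 1/1.1165 = 0.8957
[HCO3⁻] = α₁ × DIC = 0.8957 × 2.46 = 2.20 mmol/kg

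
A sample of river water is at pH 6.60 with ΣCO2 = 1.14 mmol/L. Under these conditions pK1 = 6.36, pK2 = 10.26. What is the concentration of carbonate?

α₂ = 1 / (1 + [H⁺]/K2 + [H⁺]²/(K1K2)) = 1 / (1 + 10^+3.66 + 10^+3.42)
   = 1 / (1 + 4570.9 + 2630.3) = 1/7202.1 = 0.0001388
[CO3²⁻] = α₂ × DIC = 0.0001388 × 1.14 = 0.000158 mmol/L = 0.158 μmol/L

[CO3²⁻] = 0.158 μmol/L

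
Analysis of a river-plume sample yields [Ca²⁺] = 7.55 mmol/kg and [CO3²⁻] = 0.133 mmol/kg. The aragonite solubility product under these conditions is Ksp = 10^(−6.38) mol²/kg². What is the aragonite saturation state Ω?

Ksp = 10^(−6.38) = 4.169×10^-7
Ω = [Ca²⁺][CO3²⁻]/Ksp = (7.55×10^-3)(0.133×10^-3) / 4.169×10^-7 = 2.41

Ω = 2.41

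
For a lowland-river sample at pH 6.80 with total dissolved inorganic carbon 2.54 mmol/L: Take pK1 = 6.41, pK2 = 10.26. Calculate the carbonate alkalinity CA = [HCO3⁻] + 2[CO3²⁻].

CA = [HCO3⁻] + 2[CO3²⁻] = (α₁ + 2α₂)·DIC
At pH 6.80: [H⁺]/K1 = 10^-0.39 = 0.40738, K2/[H⁺] = 10^-3.46 = 0.00034674
α₁ = 1/(1 + 0.40738 + 0.00034674) = 1/1.4077 = 0.7104; α₂ = α₁·K2/[H⁺] = 0.0002463
α₁ + 2α₂ = 0.7109
CA = 0.7109 × 2.54 = 1.81 mmol/L

CA = 1.81 mmol/L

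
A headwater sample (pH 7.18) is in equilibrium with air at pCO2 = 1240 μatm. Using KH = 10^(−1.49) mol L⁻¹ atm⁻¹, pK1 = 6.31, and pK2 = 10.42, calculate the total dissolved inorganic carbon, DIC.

[CO2*] = KH · pCO2 = 10^(−1.49) × 1240×10^-6 = 4.013×10^-5 mol/L
α₀ = 1/(1 + K1/[H⁺] + K1K2/[H⁺]²) = 1/(1 + 10^+0.87 + 10^-2.37) = 0.1188
DIC = [CO2*]/α₀ = 4.013×10^-5 / 0.1188 = 0.338 mmol/L

DIC = 0.338 mmol/L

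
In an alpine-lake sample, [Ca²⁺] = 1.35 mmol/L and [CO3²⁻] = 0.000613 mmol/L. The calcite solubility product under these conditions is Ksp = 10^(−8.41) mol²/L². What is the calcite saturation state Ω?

Ω = 0.213

Ksp = 10^(−8.41) = 3.890×10^-9
Ω = [Ca²⁺][CO3²⁻]/Ksp = (1.35×10^-3)(0.000613×10^-3) / 3.890×10^-9 = 0.213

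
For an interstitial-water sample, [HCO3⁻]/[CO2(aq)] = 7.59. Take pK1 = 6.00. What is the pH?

pH = 6.88

From K1 = [H⁺][HCO3⁻]/[CO2(aq)]:  pH = pK1 + log₁₀([HCO3⁻]/[CO2(aq)])
log₁₀(7.59) = +0.880
pH = 6.00 + (+0.880) = 6.88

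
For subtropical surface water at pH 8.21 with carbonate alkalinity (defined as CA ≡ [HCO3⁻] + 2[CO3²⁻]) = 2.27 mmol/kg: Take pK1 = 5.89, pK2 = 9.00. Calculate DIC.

CA = [HCO3⁻] + 2[CO3²⁻] = (α₁ + 2α₂)·DIC
At pH 8.21: [H⁺]/K1 = 10^-2.32 = 0.0047863, K2/[H⁺] = 10^-0.79 = 0.16218
α₁ = 1/(1 + 0.0047863 + 0.16218) = 1/1.1670 = 0.8569; α₂ = α₁·K2/[H⁺] = 0.1390
α₁ + 2α₂ = 1.1349
DIC = CA / (α₁ + 2α₂) = 2.27 / 1.1349 = 2.00 mmol/kg

DIC = 2.00 mmol/kg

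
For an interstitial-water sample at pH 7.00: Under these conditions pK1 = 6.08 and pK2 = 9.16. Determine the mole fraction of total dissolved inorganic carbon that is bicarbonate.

α₁ = 0.887

α₁ = 1 / (1 + [H⁺]/K1 + K2/[H⁺]) = 1 / (1 + 10^-0.92 + 10^-2.16)
   = 1 / (1 + 0.12023 + 0.0069183) = 1/1.1271 = 0.8872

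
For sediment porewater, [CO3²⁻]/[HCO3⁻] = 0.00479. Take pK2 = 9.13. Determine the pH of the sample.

pH = 6.81

From K2 = [H⁺][CO3²⁻]/[HCO3⁻]:  pH = pK2 + log₁₀([CO3²⁻]/[HCO3⁻])
log₁₀(0.00479) = -2.320
pH = 9.13 + (-2.320) = 6.81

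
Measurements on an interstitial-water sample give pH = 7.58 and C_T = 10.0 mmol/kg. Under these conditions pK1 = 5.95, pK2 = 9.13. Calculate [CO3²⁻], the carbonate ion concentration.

[CO3²⁻] = 0.268 mmol/kg

α₂ = 1 / (1 + [H⁺]/K2 + [H⁺]²/(K1K2)) = 1 / (1 + 10^+1.55 + 10^-0.08)
   = 1 / (1 + 35.481 + 0.83176) = 1/37.313 = 0.02680
[CO3²⁻] = α₂ × DIC = 0.02680 × 10.0 = 0.268 mmol/kg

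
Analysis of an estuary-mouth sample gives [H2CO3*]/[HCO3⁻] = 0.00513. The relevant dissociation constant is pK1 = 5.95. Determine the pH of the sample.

pH = 8.24

From K1 = [H⁺][HCO3⁻]/[H2CO3*]:  pH = pK1 − log₁₀([H2CO3*]/[HCO3⁻])
log₁₀(0.00513) = -2.290
pH = 5.95 − (-2.290) = 8.24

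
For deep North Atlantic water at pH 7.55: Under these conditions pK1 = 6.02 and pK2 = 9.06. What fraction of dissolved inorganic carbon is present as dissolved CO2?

α₀ = 0.0278

α₀ = 1 / (1 + K1/[H⁺] + K1K2/[H⁺]²) = 1 / (1 + 10^+1.53 + 10^+0.02)
   = 1 / (1 + 33.884 + 1.0471) = 1/35.932 = 0.02783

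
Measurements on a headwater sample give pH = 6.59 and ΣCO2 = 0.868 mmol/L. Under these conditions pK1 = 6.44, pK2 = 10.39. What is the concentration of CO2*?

α₀ = 1 / (1 + K1/[H⁺] + K1K2/[H⁺]²) = 1 / (1 + 10^+0.15 + 10^-3.65)
   = 1 / (1 + 1.4125 + 0.00022387) = 1/2.4128 = 0.4145
[CO2*] = α₀ × DIC = 0.4145 × 0.868 = 0.360 mmol/L

[CO2*] = 0.360 mmol/L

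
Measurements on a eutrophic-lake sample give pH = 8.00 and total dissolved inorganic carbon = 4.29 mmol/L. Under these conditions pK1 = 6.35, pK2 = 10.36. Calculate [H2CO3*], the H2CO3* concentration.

[CO2*] = 0.0935 mmol/L

α₀ = 1 / (1 + K1/[H⁺] + K1K2/[H⁺]²) = 1 / (1 + 10^+1.65 + 10^-0.71)
   = 1 / (1 + 44.668 + 0.19498) = 1/45.863 = 0.02180
[CO2*] = α₀ × DIC = 0.02180 × 4.29 = 0.0935 mmol/L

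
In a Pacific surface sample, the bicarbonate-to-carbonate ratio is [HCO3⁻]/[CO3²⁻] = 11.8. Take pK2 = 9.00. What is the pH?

pH = 7.93

From K2 = [H⁺][CO3²⁻]/[HCO3⁻]:  pH = pK2 − log₁₀([HCO3⁻]/[CO3²⁻])
log₁₀(11.8) = +1.072
pH = 9.00 − (+1.072) = 7.93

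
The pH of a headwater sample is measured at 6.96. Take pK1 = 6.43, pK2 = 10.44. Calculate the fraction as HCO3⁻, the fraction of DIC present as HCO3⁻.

α₁ = 1 / (1 + [H⁺]/K1 + K2/[H⁺]) = 1 / (1 + 10^-0.53 + 10^-3.48)
   = 1 / (1 + 0.29512 + 0.00033113) = 1/1.2955 = 0.7719

α₁ = 0.772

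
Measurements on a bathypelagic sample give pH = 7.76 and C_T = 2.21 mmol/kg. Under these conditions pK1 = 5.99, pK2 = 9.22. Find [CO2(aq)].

α₀ = 1 / (1 + K1/[H⁺] + K1K2/[H⁺]²) = 1 / (1 + 10^+1.77 + 10^+0.31)
   = 1 / (1 + 58.884 + 2.0417) = 1/61.926 = 0.01615
[CO2*] = α₀ × DIC = 0.01615 × 2.21 = 0.0357 mmol/kg

[CO2*] = 0.0357 mmol/kg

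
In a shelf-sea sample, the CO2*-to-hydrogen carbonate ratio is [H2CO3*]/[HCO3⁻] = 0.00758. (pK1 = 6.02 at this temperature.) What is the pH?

From K1 = [H⁺][HCO3⁻]/[H2CO3*]:  pH = pK1 − log₁₀([H2CO3*]/[HCO3⁻])
log₁₀(0.00758) = -2.120
pH = 6.02 − (-2.120) = 8.14

pH = 8.14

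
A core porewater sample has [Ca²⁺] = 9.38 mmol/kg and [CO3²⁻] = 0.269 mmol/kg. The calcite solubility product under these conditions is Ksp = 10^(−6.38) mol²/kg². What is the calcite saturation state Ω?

Ω = 6.05

Ksp = 10^(−6.38) = 4.169×10^-7
Ω = [Ca²⁺][CO3²⁻]/Ksp = (9.38×10^-3)(0.269×10^-3) / 4.169×10^-7 = 6.05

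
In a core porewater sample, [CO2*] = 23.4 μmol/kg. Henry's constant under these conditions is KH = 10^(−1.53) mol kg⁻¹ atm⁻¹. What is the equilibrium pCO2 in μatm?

KH = 10^(−1.53) = 2.951×10^-2 mol kg⁻¹ atm⁻¹
pCO2 = [CO2*]/KH = 23.4×10^-6 / 2.951×10^-2 = 7.93×10^-4 atm = 793 μatm

pCO2 = 793 μatm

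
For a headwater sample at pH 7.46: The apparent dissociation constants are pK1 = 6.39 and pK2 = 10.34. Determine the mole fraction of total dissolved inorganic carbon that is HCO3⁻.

α₁ = 1 / (1 + [H⁺]/K1 + K2/[H⁺]) = 1 / (1 + 10^-1.07 + 10^-2.88)
   = 1 / (1 + 0.085114 + 0.0013183) = 1/1.0864 = 0.9204

α₁ = 0.920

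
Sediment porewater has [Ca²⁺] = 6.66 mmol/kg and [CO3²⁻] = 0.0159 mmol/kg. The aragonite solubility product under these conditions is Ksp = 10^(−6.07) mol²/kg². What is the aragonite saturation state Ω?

Ksp = 10^(−6.07) = 8.511×10^-7
Ω = [Ca²⁺][CO3²⁻]/Ksp = (6.66×10^-3)(0.0159×10^-3) / 8.511×10^-7 = 0.124

Ω = 0.124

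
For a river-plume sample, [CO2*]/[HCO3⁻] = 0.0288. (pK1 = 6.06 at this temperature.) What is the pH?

From K1 = [H⁺][HCO3⁻]/[CO2*]:  pH = pK1 − log₁₀([CO2*]/[HCO3⁻])
log₁₀(0.0288) = -1.541
pH = 6.06 − (-1.541) = 7.60

pH = 7.60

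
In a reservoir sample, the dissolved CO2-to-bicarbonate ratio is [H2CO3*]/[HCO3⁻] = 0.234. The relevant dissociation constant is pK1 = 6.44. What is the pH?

From K1 = [H⁺][HCO3⁻]/[H2CO3*]:  pH = pK1 − log₁₀([H2CO3*]/[HCO3⁻])
log₁₀(0.234) = -0.631
pH = 6.44 − (-0.631) = 7.07

pH = 7.07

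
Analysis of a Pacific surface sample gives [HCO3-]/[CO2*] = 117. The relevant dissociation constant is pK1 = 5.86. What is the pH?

From K1 = [H⁺][HCO3-]/[CO2*]:  pH = pK1 + log₁₀([HCO3-]/[CO2*])
log₁₀(117) = +2.068
pH = 5.86 + (+2.068) = 7.93

pH = 7.93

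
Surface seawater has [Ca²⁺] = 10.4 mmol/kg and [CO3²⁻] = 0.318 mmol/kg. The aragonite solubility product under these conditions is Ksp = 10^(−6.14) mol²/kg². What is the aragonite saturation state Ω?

Ω = 4.57

Ksp = 10^(−6.14) = 7.244×10^-7
Ω = [Ca²⁺][CO3²⁻]/Ksp = (10.4×10^-3)(0.318×10^-3) / 7.244×10^-7 = 4.57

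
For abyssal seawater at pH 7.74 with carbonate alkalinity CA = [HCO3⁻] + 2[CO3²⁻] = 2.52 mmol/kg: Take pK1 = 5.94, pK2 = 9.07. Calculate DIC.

DIC = 2.45 mmol/kg

CA = [HCO3⁻] + 2[CO3²⁻] = (α₁ + 2α₂)·DIC
At pH 7.74: [H⁺]/K1 = 10^-1.80 = 0.015849, K2/[H⁺] = 10^-1.33 = 0.046774
α₁ = 1/(1 + 0.015849 + 0.046774) = 1/1.0626 = 0.9411; α₂ = α₁·K2/[H⁺] = 0.04402
α₁ + 2α₂ = 1.0291
DIC = CA / (α₁ + 2α₂) = 2.52 / 1.0291 = 2.45 mmol/kg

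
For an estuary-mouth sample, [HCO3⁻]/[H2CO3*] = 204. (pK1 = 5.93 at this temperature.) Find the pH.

pH = 8.24

From K1 = [H⁺][HCO3⁻]/[H2CO3*]:  pH = pK1 + log₁₀([HCO3⁻]/[H2CO3*])
log₁₀(204) = +2.310
pH = 5.93 + (+2.310) = 8.24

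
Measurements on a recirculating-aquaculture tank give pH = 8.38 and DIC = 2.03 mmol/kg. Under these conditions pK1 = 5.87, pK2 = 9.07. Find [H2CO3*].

α₀ = 1 / (1 + K1/[H⁺] + K1K2/[H⁺]²) = 1 / (1 + 10^+2.51 + 10^+1.82)
   = 1 / (1 + 323.59 + 66.069) = 1/390.66 = 0.002560
[CO2*] = α₀ × DIC = 0.002560 × 2.03 = 0.00520 mmol/kg = 5.20 μmol/kg

[CO2*] = 5.20 μmol/kg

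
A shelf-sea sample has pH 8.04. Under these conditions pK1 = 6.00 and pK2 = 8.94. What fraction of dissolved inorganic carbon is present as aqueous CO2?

α₀ = 0.00804

α₀ = 1 / (1 + K1/[H⁺] + K1K2/[H⁺]²) = 1 / (1 + 10^+2.04 + 10^+1.14)
   = 1 / (1 + 109.65 + 13.804) = 1/124.45 = 0.008035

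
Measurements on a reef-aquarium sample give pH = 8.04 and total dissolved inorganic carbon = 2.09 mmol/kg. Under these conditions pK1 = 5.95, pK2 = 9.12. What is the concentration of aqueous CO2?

[CO2*] = 15.6 μmol/kg

α₀ = 1 / (1 + K1/[H⁺] + K1K2/[H⁺]²) = 1 / (1 + 10^+2.09 + 10^+1.01)
   = 1 / (1 + 123.03 + 10.233) = 1/134.26 = 0.007448
[CO2*] = α₀ × DIC = 0.007448 × 2.09 = 0.0156 mmol/kg = 15.6 μmol/kg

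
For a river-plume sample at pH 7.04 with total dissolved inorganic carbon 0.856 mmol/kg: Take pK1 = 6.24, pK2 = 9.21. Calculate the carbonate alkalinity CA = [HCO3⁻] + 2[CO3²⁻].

CA = [HCO3⁻] + 2[CO3²⁻] = (α₁ + 2α₂)·DIC
At pH 7.04: [H⁺]/K1 = 10^-0.80 = 0.15849, K2/[H⁺] = 10^-2.17 = 0.0067608
α₁ = 1/(1 + 0.15849 + 0.0067608) = 1/1.1653 = 0.8582; α₂ = α₁·K2/[H⁺] = 0.005802
α₁ + 2α₂ = 0.8698
CA = 0.8698 × 0.856 = 0.745 mmol/kg

CA = 0.745 mmol/kg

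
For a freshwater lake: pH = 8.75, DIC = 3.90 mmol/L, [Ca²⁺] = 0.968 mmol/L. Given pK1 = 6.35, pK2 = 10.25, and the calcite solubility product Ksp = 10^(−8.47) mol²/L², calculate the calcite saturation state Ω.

Ω = 34.0

α₂ = 1 / (1 + [H⁺]/K2 + [H⁺]²/(K1K2)) = 1 / (1 + 10^+1.50 + 10^-0.90)
   = 1 / (1 + 31.623 + 0.12589) = 1/32.749 = 0.03054
[CO3²⁻] = α₂ × DIC = 0.03054 × 3.90 = 0.1191 mmol/L
Ksp = 10^(−8.47) = 3.388×10^-9
Ω = [Ca²⁺][CO3²⁻]/Ksp = (0.968×10^-3)(1.191×10^-4) / 3.388×10^-9 = 34.0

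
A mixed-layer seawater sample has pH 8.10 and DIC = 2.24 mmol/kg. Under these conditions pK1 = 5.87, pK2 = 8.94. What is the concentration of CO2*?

[CO2*] = 11.5 μmol/kg

α₀ = 1 / (1 + K1/[H⁺] + K1K2/[H⁺]²) = 1 / (1 + 10^+2.23 + 10^+1.39)
   = 1 / (1 + 169.82 + 24.547) = 1/195.37 = 0.005118
[CO2*] = α₀ × DIC = 0.005118 × 2.24 = 0.0115 mmol/kg = 11.5 μmol/kg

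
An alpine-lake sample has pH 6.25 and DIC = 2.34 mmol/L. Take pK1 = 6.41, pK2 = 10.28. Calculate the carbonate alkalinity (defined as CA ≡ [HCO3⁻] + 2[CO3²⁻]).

CA = [HCO3⁻] + 2[CO3²⁻] = (α₁ + 2α₂)·DIC
At pH 6.25: [H⁺]/K1 = 10^0.16 = 1.4454, K2/[H⁺] = 10^-4.03 = 9.3325×10^-5
α₁ = 1/(1 + 1.4454 + 9.3325×10^-5) = 1/2.4455 = 0.4089; α₂ = α₁·K2/[H⁺] = 3.816×10^-5
α₁ + 2α₂ = 0.4090
CA = 0.4090 × 2.34 = 0.957 mmol/L

CA = 0.957 mmol/L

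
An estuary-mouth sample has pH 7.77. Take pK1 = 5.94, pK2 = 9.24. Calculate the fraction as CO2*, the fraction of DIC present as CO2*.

α₀ = 1 / (1 + K1/[H⁺] + K1K2/[H⁺]²) = 1 / (1 + 10^+1.83 + 10^+0.36)
   = 1 / (1 + 67.608 + 2.2909) = 1/70.899 = 0.01410

α₀ = 0.0141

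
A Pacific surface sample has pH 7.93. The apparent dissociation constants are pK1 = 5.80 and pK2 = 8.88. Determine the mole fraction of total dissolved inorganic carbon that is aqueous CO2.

α₀ = 1 / (1 + K1/[H⁺] + K1K2/[H⁺]²) = 1 / (1 + 10^+2.13 + 10^+1.18)
   = 1 / (1 + 134.90 + 15.136) = 1/151.03 = 0.006621

α₀ = 0.00662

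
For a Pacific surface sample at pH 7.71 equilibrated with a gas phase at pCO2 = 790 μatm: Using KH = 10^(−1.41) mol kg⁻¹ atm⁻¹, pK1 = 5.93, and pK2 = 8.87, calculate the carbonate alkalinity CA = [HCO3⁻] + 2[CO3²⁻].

[CO2*] = KH · pCO2 = 10^(−1.41) × 790×10^-6 = 3.073×10^-5 mol/kg
α₀ = 1/(1 + K1/[H⁺] + K1K2/[H⁺]²) = 1/(1 + 10^+1.78 + 10^+0.62) = 0.01528
DIC = [CO2*]/α₀ = 3.073×10^-5 / 0.01528 = 2.011 mmol/kg
CA = (α₁ + 2α₂)·DIC = (0.9210 + 2×0.06372) × 2.011 = 2.11 mmol/kg

CA = 2.11 mmol/kg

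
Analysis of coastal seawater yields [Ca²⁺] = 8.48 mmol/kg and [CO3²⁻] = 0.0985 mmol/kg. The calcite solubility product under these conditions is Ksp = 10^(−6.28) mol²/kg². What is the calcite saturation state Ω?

Ω = 1.59

Ksp = 10^(−6.28) = 5.248×10^-7
Ω = [Ca²⁺][CO3²⁻]/Ksp = (8.48×10^-3)(0.0985×10^-3) / 5.248×10^-7 = 1.59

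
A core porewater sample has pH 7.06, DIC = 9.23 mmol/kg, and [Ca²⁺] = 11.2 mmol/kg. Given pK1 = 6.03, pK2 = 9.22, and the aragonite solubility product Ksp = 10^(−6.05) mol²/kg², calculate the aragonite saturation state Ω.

α₂ = 1 / (1 + [H⁺]/K2 + [H⁺]²/(K1K2)) = 1 / (1 + 10^+2.16 + 10^+1.13)
   = 1 / (1 + 144.54 + 13.490) = 1/159.03 = 0.006288
[CO3²⁻] = α₂ × DIC = 0.006288 × 9.23 = 0.05804 mmol/kg
Ksp = 10^(−6.05) = 8.913×10^-7
Ω = [Ca²⁺][CO3²⁻]/Ksp = (11.2×10^-3)(5.804×10^-5) / 8.913×10^-7 = 0.729

Ω = 0.729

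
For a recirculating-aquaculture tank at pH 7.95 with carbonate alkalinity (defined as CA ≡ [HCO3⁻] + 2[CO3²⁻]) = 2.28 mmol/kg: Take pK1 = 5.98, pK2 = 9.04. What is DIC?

CA = [HCO3⁻] + 2[CO3²⁻] = (α₁ + 2α₂)·DIC
At pH 7.95: [H⁺]/K1 = 10^-1.97 = 0.010715, K2/[H⁺] = 10^-1.09 = 0.081283
α₁ = 1/(1 + 0.010715 + 0.081283) = 1/1.0920 = 0.9158; α₂ = α₁·K2/[H⁺] = 0.07444
α₁ + 2α₂ = 1.0646
DIC = CA / (α₁ + 2α₂) = 2.28 / 1.0646 = 2.14 mmol/kg

DIC = 2.14 mmol/kg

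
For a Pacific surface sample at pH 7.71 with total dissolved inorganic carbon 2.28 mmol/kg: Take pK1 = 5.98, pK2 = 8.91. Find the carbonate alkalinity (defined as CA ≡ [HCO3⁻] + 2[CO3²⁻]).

CA = 2.37 mmol/kg

CA = [HCO3⁻] + 2[CO3²⁻] = (α₁ + 2α₂)·DIC
At pH 7.71: [H⁺]/K1 = 10^-1.73 = 0.018621, K2/[H⁺] = 10^-1.20 = 0.063096
α₁ = 1/(1 + 0.018621 + 0.063096) = 1/1.0817 = 0.9245; α₂ = α₁·K2/[H⁺] = 0.05833
α₁ + 2α₂ = 1.0411
CA = 1.0411 × 2.28 = 2.37 mmol/kg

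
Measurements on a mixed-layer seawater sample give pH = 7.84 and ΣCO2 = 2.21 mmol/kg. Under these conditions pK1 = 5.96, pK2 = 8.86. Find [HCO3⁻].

[HCO3⁻] = 1.99 mmol/kg

α₁ = 1 / (1 + [H⁺]/K1 + K2/[H⁺]) = 1 / (1 + 10^-1.88 + 10^-1.02)
   = 1 / (1 + 0.013183 + 0.095499) = 1/1.1087 = 0.9020
[HCO3⁻] = α₁ × DIC = 0.9020 × 2.21 = 1.99 mmol/kg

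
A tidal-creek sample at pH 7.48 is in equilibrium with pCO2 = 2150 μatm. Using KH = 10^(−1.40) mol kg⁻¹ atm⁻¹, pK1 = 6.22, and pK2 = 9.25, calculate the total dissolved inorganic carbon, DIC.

[CO2*] = KH · pCO2 = 10^(−1.40) × 2150×10^-6 = 8.559×10^-5 mol/kg
α₀ = 1/(1 + K1/[H⁺] + K1K2/[H⁺]²) = 1/(1 + 10^+1.26 + 10^-0.51) = 0.05127
DIC = [CO2*]/α₀ = 8.559×10^-5 / 0.05127 = 1.67 mmol/kg

DIC = 1.67 mmol/kg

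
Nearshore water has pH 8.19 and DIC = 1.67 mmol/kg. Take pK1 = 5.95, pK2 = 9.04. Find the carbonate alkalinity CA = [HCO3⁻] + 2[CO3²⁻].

CA = 1.87 mmol/kg

CA = [HCO3⁻] + 2[CO3²⁻] = (α₁ + 2α₂)·DIC
At pH 8.19: [H⁺]/K1 = 10^-2.24 = 0.0057544, K2/[H⁺] = 10^-0.85 = 0.14125
α₁ = 1/(1 + 0.0057544 + 0.14125) = 1/1.1470 = 0.8718; α₂ = α₁·K2/[H⁺] = 0.1231
α₁ + 2α₂ = 1.1181
CA = 1.1181 × 1.67 = 1.87 mmol/kg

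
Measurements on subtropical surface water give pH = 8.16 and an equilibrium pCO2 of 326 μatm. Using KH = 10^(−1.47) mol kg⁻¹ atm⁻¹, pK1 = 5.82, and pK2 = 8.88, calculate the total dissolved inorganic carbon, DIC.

DIC = 2.89 mmol/kg

[CO2*] = KH · pCO2 = 10^(−1.47) × 326×10^-6 = 1.105×10^-5 mol/kg
α₀ = 1/(1 + K1/[H⁺] + K1K2/[H⁺]²) = 1/(1 + 10^+2.34 + 10^+1.62) = 0.003825
DIC = [CO2*]/α₀ = 1.105×10^-5 / 0.003825 = 2.89 mmol/kg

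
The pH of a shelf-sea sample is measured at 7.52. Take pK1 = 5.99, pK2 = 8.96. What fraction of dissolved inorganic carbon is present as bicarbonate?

α₁ = 0.938

α₁ = 1 / (1 + [H⁺]/K1 + K2/[H⁺]) = 1 / (1 + 10^-1.53 + 10^-1.44)
   = 1 / (1 + 0.029512 + 0.036308) = 1/1.0658 = 0.9382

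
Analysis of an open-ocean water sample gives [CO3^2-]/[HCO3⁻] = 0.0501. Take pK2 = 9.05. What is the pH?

pH = 7.75

From K2 = [H⁺][CO3^2-]/[HCO3⁻]:  pH = pK2 + log₁₀([CO3^2-]/[HCO3⁻])
log₁₀(0.0501) = -1.300
pH = 9.05 + (-1.300) = 7.75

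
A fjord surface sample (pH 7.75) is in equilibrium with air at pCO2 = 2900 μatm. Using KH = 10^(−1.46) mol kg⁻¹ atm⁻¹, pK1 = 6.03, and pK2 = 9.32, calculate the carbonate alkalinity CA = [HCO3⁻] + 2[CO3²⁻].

[CO2*] = KH · pCO2 = 10^(−1.46) × 2900×10^-6 = 1.006×10^-4 mol/kg
α₀ = 1/(1 + K1/[H⁺] + K1K2/[H⁺]²) = 1/(1 + 10^+1.72 + 10^+0.15) = 0.01822
DIC = [CO2*]/α₀ = 1.006×10^-4 / 0.01822 = 5.520 mmol/kg
CA = (α₁ + 2α₂)·DIC = (0.9561 + 2×0.02573) × 5.520 = 5.56 mmol/kg

CA = 5.56 mmol/kg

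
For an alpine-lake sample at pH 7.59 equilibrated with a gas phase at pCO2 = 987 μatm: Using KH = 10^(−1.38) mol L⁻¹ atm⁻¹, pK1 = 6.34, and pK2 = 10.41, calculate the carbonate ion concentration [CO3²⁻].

[CO2*] = KH · pCO2 = 10^(−1.38) × 987×10^-6 = 4.115×10^-5 mol/L
α₀ = 1/(1 + K1/[H⁺] + K1K2/[H⁺]²) = 1/(1 + 10^+1.25 + 10^-1.57) = 0.05316
DIC = [CO2*]/α₀ = 4.115×10^-5 / 0.05316 = 0.7739 mmol/L
[CO3²⁻] = α₂·DIC; α₂ = 0.001431, so [CO3²⁻] = 0.001431 × 0.7739 = 0.00111 mmol/L = 1.11 μmol/L

[CO3²⁻] = 1.11 μmol/L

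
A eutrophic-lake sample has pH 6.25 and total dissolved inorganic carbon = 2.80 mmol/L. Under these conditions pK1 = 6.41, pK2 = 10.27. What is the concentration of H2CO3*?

α₀ = 1 / (1 + K1/[H⁺] + K1K2/[H⁺]²) = 1 / (1 + 10^-0.16 + 10^-4.18)
   = 1 / (1 + 0.69183 + 6.6069×10^-5) = 1/1.6919 = 0.5911
[CO2*] = α₀ × DIC = 0.5911 × 2.80 = 1.65 mmol/L

[CO2*] = 1.65 mmol/L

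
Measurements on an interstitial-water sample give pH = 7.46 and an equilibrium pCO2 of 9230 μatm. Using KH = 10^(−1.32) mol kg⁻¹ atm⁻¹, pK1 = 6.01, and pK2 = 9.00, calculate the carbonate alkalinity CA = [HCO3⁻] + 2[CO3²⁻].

CA = 13.2 mmol/kg

[CO2*] = KH · pCO2 = 10^(−1.32) × 9230×10^-6 = 4.418×10^-4 mol/kg
α₀ = 1/(1 + K1/[H⁺] + K1K2/[H⁺]²) = 1/(1 + 10^+1.45 + 10^-0.09) = 0.03334
DIC = [CO2*]/α₀ = 4.418×10^-4 / 0.03334 = 13.25 mmol/kg
CA = (α₁ + 2α₂)·DIC = (0.9396 + 2×0.02710) × 13.25 = 13.2 mmol/kg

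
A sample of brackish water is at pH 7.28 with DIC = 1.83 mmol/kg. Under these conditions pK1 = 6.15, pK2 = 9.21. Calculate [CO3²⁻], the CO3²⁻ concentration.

α₂ = 1 / (1 + [H⁺]/K2 + [H⁺]²/(K1K2)) = 1 / (1 + 10^+1.93 + 10^+0.80)
   = 1 / (1 + 85.114 + 6.3096) = 1/92.423 = 0.01082
[CO3²⁻] = α₂ × DIC = 0.01082 × 1.83 = 0.0198 mmol/kg = 19.8 μmol/kg

[CO3²⁻] = 19.8 μmol/kg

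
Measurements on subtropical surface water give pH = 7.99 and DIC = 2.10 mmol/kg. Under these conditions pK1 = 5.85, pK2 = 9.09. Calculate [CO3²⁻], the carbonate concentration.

[CO3²⁻] = 0.154 mmol/kg

α₂ = 1 / (1 + [H⁺]/K2 + [H⁺]²/(K1K2)) = 1 / (1 + 10^+1.10 + 10^-1.04)
   = 1 / (1 + 12.589 + 0.091201) = 1/13.680 = 0.07310
[CO3²⁻] = α₂ × DIC = 0.07310 × 2.10 = 0.154 mmol/kg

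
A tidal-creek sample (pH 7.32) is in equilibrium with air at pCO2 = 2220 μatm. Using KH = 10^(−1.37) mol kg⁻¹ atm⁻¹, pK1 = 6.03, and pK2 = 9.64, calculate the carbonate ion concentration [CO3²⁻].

[CO2*] = KH · pCO2 = 10^(−1.37) × 2220×10^-6 = 9.470×10^-5 mol/kg
α₀ = 1/(1 + K1/[H⁺] + K1K2/[H⁺]²) = 1/(1 + 10^+1.29 + 10^-1.03) = 0.04856
DIC = [CO2*]/α₀ = 9.470×10^-5 / 0.04856 = 1.950 mmol/kg
[CO3²⁻] = α₂·DIC; α₂ = 0.004532, so [CO3²⁻] = 0.004532 × 1.950 = 0.00884 mmol/kg = 8.84 μmol/kg

[CO3²⁻] = 8.84 μmol/kg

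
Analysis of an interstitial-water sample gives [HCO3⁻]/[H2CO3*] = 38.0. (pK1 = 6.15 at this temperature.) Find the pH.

pH = 7.73

From K1 = [H⁺][HCO3⁻]/[H2CO3*]:  pH = pK1 + log₁₀([HCO3⁻]/[H2CO3*])
log₁₀(38.0) = +1.580
pH = 6.15 + (+1.580) = 7.73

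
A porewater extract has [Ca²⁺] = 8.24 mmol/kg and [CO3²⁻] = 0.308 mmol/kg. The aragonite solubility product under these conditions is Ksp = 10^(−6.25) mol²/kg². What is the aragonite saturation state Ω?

Ω = 4.51

Ksp = 10^(−6.25) = 5.623×10^-7
Ω = [Ca²⁺][CO3²⁻]/Ksp = (8.24×10^-3)(0.308×10^-3) / 5.623×10^-7 = 4.51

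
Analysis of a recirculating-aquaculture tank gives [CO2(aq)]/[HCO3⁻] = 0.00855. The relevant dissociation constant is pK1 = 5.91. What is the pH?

From K1 = [H⁺][HCO3⁻]/[CO2(aq)]:  pH = pK1 − log₁₀([CO2(aq)]/[HCO3⁻])
log₁₀(0.00855) = -2.068
pH = 5.91 − (-2.068) = 7.98

pH = 7.98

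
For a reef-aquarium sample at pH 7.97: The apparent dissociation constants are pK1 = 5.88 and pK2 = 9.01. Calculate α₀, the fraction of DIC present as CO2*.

α₀ = 1 / (1 + K1/[H⁺] + K1K2/[H⁺]²) = 1 / (1 + 10^+2.09 + 10^+1.05)
   = 1 / (1 + 123.03 + 11.220) = 1/135.25 = 0.007394

α₀ = 0.00739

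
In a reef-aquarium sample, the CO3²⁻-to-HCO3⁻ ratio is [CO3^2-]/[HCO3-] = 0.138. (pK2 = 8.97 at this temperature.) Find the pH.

From K2 = [H⁺][CO3^2-]/[HCO3-]:  pH = pK2 + log₁₀([CO3^2-]/[HCO3-])
log₁₀(0.138) = -0.860
pH = 8.97 + (-0.860) = 8.11

pH = 8.11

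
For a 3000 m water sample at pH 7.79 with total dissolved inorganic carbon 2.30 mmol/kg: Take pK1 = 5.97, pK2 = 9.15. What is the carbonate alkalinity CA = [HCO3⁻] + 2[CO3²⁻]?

CA = 2.36 mmol/kg

CA = [HCO3⁻] + 2[CO3²⁻] = (α₁ + 2α₂)·DIC
At pH 7.79: [H⁺]/K1 = 10^-1.82 = 0.015136, K2/[H⁺] = 10^-1.36 = 0.043652
α₁ = 1/(1 + 0.015136 + 0.043652) = 1/1.0588 = 0.9445; α₂ = α₁·K2/[H⁺] = 0.04123
α₁ + 2α₂ = 1.0269
CA = 1.0269 × 2.30 = 2.36 mmol/kg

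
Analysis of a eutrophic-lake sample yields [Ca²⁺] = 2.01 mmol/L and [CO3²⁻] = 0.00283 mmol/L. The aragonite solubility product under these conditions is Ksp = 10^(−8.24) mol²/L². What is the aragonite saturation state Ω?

Ω = 0.989

Ksp = 10^(−8.24) = 5.754×10^-9
Ω = [Ca²⁺][CO3²⁻]/Ksp = (2.01×10^-3)(0.00283×10^-3) / 5.754×10^-9 = 0.989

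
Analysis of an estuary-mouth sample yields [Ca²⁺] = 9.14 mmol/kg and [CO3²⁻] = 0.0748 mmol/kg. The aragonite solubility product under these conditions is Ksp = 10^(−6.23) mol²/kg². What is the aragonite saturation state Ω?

Ksp = 10^(−6.23) = 5.888×10^-7
Ω = [Ca²⁺][CO3²⁻]/Ksp = (9.14×10^-3)(0.0748×10^-3) / 5.888×10^-7 = 1.16

Ω = 1.16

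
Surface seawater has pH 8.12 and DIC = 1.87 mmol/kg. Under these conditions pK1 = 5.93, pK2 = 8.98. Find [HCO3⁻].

α₁ = 1 / (1 + [H⁺]/K1 + K2/[H⁺]) = 1 / (1 + 10^-2.19 + 10^-0.86)
   = 1 / (1 + 0.0064565 + 0.13804) = 1/1.1445 = 0.8737
[HCO3⁻] = α₁ × DIC = 0.8737 × 1.87 = 1.63 mmol/kg

[HCO3⁻] = 1.63 mmol/kg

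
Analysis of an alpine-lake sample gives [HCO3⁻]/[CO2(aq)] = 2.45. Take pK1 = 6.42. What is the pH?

From K1 = [H⁺][HCO3⁻]/[CO2(aq)]:  pH = pK1 + log₁₀([HCO3⁻]/[CO2(aq)])
log₁₀(2.45) = +0.389
pH = 6.42 + (+0.389) = 6.81

pH = 6.81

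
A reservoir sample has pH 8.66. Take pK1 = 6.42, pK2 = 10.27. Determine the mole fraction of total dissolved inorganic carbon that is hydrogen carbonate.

α₁ = 0.971

α₁ = 1 / (1 + [H⁺]/K1 + K2/[H⁺]) = 1 / (1 + 10^-2.24 + 10^-1.61)
   = 1 / (1 + 0.0057544 + 0.024547) = 1/1.0303 = 0.9706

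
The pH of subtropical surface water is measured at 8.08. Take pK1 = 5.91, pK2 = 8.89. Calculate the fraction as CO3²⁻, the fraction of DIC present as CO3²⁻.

α₂ = 0.133

α₂ = 1 / (1 + [H⁺]/K2 + [H⁺]²/(K1K2)) = 1 / (1 + 10^+0.81 + 10^-1.36)
   = 1 / (1 + 6.4565 + 0.043652) = 1/7.5002 = 0.1333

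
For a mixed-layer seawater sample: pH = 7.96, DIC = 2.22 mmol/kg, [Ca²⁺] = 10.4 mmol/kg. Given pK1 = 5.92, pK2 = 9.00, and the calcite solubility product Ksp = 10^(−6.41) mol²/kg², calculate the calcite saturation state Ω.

α₂ = 1 / (1 + [H⁺]/K2 + [H⁺]²/(K1K2)) = 1 / (1 + 10^+1.04 + 10^-1.00)
   = 1 / (1 + 10.965 + 0.10000) = 1/12.065 = 0.08289
[CO3²⁻] = α₂ × DIC = 0.08289 × 2.22 = 0.1840 mmol/kg
Ksp = 10^(−6.41) = 3.890×10^-7
Ω = [Ca²⁺][CO3²⁻]/Ksp = (10.4×10^-3)(1.840×10^-4) / 3.890×10^-7 = 4.92

Ω = 4.92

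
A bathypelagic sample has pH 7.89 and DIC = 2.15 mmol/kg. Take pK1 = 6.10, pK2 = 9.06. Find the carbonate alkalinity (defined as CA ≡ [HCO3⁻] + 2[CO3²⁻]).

CA = [HCO3⁻] + 2[CO3²⁻] = (α₁ + 2α₂)·DIC
At pH 7.89: [H⁺]/K1 = 10^-1.79 = 0.016218, K2/[H⁺] = 10^-1.17 = 0.067608
α₁ = 1/(1 + 0.016218 + 0.067608) = 1/1.0838 = 0.9227; α₂ = α₁·K2/[H⁺] = 0.06238
α₁ + 2α₂ = 1.0474
CA = 1.0474 × 2.15 = 2.25 mmol/kg

CA = 2.25 mmol/kg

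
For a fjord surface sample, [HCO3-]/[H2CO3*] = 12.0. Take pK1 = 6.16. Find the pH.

From K1 = [H⁺][HCO3-]/[H2CO3*]:  pH = pK1 + log₁₀([HCO3-]/[H2CO3*])
log₁₀(12.0) = +1.079
pH = 6.16 + (+1.079) = 7.24

pH = 7.24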